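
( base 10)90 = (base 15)60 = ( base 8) 132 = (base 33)2O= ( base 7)156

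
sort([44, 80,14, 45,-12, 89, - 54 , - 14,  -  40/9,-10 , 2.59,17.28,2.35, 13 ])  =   [ - 54, - 14 ,-12, - 10,  -  40/9, 2.35, 2.59, 13,14,17.28,44, 45,80, 89]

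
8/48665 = 8/48665 = 0.00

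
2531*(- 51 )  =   - 129081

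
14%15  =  14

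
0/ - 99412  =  0/1 = - 0.00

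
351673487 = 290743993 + 60929494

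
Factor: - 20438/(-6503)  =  2^1*7^( -1) * 11^1=22/7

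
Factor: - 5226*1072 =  - 2^5*3^1 * 13^1*67^2 = - 5602272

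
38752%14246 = 10260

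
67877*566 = 38418382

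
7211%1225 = 1086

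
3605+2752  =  6357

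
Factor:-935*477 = - 3^2*5^1*11^1*17^1*53^1 = - 445995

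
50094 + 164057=214151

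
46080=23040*2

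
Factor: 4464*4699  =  20976336 =2^4*3^2*31^1*37^1*127^1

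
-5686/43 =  - 133+33/43 = - 132.23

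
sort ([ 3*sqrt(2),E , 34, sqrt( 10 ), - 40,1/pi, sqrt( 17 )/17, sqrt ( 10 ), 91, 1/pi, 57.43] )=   [ - 40,sqrt ( 17) /17, 1/pi, 1/pi, E, sqrt( 10), sqrt( 10),3*sqrt(2), 34,57.43, 91]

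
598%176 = 70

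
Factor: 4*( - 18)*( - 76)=2^5* 3^2*19^1 = 5472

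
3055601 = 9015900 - 5960299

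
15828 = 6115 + 9713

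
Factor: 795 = 3^1*5^1*53^1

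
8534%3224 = 2086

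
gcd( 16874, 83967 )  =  13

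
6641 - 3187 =3454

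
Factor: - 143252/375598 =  - 71626/187799 = - 2^1*17^ (- 1)* 59^1*607^1*11047^ ( - 1)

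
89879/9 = 9986 + 5/9 = 9986.56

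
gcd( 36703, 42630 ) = 1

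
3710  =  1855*2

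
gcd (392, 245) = 49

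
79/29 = 79/29 = 2.72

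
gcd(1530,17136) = 306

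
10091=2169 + 7922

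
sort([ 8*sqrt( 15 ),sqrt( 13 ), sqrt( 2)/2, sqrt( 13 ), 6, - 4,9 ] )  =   [ - 4,sqrt(2 )/2, sqrt( 13 ), sqrt(13),6, 9,8*sqrt( 15 )]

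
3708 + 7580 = 11288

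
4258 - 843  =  3415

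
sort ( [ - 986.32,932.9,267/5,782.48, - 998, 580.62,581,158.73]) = [ - 998, - 986.32,267/5,158.73,580.62,581,782.48, 932.9]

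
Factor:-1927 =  - 41^1*47^1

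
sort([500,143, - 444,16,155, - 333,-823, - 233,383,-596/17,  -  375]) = [ - 823, - 444 , - 375,-333,-233,  -  596/17,16, 143, 155,383,500 ]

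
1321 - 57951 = -56630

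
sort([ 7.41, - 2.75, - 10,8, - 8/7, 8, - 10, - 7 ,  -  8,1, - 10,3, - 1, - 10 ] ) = [ - 10, - 10, - 10, - 10,-8, - 7 , - 2.75 , - 8/7, - 1, 1, 3 , 7.41, 8, 8]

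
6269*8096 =50753824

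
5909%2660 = 589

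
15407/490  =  31+31/70 = 31.44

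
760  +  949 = 1709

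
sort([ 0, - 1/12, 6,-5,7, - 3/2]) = [  -  5, - 3/2, - 1/12,  0, 6,7 ]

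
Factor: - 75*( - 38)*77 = 2^1*3^1 *5^2*7^1*11^1*19^1 = 219450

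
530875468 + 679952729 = 1210828197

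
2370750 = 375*6322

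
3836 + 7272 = 11108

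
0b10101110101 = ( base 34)173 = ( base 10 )1397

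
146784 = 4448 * 33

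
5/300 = 1/60 = 0.02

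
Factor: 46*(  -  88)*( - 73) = 295504 = 2^4*11^1*23^1*73^1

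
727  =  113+614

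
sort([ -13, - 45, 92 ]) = [  -  45, - 13, 92] 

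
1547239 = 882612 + 664627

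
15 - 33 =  - 18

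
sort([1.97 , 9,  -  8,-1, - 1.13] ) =[ - 8, - 1.13,-1,1.97,9 ]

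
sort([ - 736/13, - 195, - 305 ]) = [ - 305,-195, - 736/13]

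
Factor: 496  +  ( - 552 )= - 2^3*7^1 = - 56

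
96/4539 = 32/1513 = 0.02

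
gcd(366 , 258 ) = 6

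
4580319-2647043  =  1933276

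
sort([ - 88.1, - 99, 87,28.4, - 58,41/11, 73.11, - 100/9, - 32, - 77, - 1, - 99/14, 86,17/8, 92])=[ - 99, - 88.1 ,-77, - 58, - 32, - 100/9, - 99/14, - 1,17/8,41/11,  28.4, 73.11,  86, 87 , 92]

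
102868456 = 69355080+33513376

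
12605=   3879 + 8726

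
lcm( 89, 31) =2759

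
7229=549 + 6680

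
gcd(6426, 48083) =7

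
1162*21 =24402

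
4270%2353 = 1917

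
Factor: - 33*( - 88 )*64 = 2^9*3^1*11^2=185856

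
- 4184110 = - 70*59773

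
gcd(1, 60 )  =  1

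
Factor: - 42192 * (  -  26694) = 1126273248= 2^5*3^4 * 293^1 * 1483^1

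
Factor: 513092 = 2^2*128273^1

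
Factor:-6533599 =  - 103^1*229^1*277^1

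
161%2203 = 161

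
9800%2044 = 1624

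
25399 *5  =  126995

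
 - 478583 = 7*( - 68369 ) 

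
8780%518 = 492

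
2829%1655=1174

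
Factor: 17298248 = 2^3*11^1*17^1*31^1*373^1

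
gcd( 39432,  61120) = 8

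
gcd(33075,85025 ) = 25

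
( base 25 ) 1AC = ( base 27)15n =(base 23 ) 1FD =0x377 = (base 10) 887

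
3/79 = 3/79 = 0.04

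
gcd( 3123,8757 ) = 9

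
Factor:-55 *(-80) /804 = 1100/201 = 2^2 *3^(-1)*5^2 * 11^1*67^(-1) 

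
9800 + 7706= 17506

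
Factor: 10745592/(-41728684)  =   - 2686398/10432171 = - 2^1*3^1*11^1*13^1 * 31^1*101^1*3203^( - 1 ) * 3257^(  -  1)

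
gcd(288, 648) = 72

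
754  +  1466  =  2220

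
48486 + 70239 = 118725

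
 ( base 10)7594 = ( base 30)8D4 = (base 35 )66Y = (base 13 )35C2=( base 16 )1daa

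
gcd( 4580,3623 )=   1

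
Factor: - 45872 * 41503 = - 1903825616 = - 2^4 *7^3*11^2 * 47^1*61^1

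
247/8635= 247/8635 = 0.03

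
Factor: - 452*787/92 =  - 23^( - 1)*113^1*787^1 = - 88931/23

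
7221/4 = 7221/4 = 1805.25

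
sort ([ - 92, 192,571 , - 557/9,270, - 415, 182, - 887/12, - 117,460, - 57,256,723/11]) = [-415, - 117, - 92, - 887/12, - 557/9, - 57,723/11 , 182,192, 256,270,460, 571] 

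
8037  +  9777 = 17814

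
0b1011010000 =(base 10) 720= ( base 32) MG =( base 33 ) lr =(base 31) N7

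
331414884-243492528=87922356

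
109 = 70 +39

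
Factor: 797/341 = 11^( - 1)*31^( - 1) * 797^1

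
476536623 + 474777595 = 951314218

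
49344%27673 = 21671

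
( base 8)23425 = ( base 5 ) 310010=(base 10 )10005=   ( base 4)2130111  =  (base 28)CL9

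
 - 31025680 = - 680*45626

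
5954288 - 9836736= - 3882448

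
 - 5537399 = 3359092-8896491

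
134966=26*5191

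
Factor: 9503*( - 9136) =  - 86819408 = -2^4*13^1 * 17^1*43^1*571^1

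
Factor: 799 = 17^1*47^1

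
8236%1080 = 676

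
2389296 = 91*26256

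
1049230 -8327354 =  - 7278124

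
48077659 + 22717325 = 70794984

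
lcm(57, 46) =2622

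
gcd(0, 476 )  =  476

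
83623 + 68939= 152562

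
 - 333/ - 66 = 5 + 1/22 = 5.05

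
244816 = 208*1177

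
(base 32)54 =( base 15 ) ae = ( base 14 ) ba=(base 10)164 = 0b10100100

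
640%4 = 0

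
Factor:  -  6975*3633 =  - 25340175 = - 3^3*5^2  *7^1*31^1*173^1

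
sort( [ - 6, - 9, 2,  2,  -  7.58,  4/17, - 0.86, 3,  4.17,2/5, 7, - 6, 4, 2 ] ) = [-9, - 7.58, - 6, - 6,  -  0.86, 4/17,2/5,2, 2, 2,3, 4,4.17, 7 ] 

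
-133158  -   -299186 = 166028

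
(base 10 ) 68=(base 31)26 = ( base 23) 2M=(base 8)104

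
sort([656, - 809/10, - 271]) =[ -271,-809/10,656]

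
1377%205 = 147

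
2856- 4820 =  - 1964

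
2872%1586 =1286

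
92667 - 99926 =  - 7259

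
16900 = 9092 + 7808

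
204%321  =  204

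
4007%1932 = 143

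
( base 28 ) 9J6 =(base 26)B62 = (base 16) 1DAA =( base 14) 2AA6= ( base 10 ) 7594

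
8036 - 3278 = 4758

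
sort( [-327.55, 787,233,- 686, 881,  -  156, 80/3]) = [ - 686, - 327.55, - 156,80/3,233 , 787, 881]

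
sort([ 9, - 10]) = [ - 10,9] 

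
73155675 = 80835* 905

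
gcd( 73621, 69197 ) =1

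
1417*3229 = 4575493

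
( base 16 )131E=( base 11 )374A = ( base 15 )16b4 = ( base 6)34354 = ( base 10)4894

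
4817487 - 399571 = 4417916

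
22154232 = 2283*9704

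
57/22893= 19/7631 = 0.00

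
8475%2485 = 1020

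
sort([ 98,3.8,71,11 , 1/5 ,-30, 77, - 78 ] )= [ - 78,-30, 1/5,3.8, 11,  71, 77,98]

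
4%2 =0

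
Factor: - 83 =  - 83^1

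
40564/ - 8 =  - 10141/2 = - 5070.50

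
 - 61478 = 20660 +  - 82138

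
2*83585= 167170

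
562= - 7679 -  - 8241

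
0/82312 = 0=0.00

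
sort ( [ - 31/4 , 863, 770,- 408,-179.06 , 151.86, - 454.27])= [ - 454.27,-408, - 179.06, - 31/4, 151.86, 770,  863 ] 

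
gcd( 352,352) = 352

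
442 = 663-221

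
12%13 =12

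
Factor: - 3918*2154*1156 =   -  9755914032 = - 2^4*3^2*17^2*359^1*653^1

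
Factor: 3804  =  2^2*3^1*317^1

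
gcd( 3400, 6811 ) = 1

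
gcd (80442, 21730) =82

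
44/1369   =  44/1369 = 0.03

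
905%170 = 55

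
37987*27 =1025649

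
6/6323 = 6/6323 = 0.00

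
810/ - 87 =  - 10+20/29 = - 9.31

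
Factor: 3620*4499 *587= 9560105060 = 2^2 * 5^1*11^1*181^1  *  409^1*587^1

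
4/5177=4/5177  =  0.00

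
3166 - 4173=-1007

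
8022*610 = 4893420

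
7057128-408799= 6648329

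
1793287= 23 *77969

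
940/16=58+3/4 = 58.75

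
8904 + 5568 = 14472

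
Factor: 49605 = 3^1*5^1*3307^1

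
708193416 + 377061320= 1085254736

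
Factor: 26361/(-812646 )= - 29/894= - 2^( - 1)*3^(- 1 )*29^1 * 149^(-1 )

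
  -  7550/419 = - 7550/419 = - 18.02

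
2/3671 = 2/3671 = 0.00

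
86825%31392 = 24041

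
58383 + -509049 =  - 450666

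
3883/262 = 3883/262  =  14.82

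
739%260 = 219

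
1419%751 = 668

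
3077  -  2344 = 733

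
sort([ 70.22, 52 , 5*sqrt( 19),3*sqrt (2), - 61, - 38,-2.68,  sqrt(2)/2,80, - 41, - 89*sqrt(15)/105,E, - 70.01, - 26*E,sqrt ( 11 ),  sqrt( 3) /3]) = [ - 26*E, - 70.01,-61, - 41, - 38, - 89*sqrt( 15) /105 , - 2.68,sqrt(3 ) /3,sqrt (2 )/2, E,sqrt (11),3*sqrt(2),5*sqrt( 19),52 , 70.22,80]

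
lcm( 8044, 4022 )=8044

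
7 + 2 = 9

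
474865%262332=212533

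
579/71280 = 193/23760=0.01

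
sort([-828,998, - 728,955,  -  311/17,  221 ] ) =[ - 828, - 728,-311/17 , 221, 955, 998]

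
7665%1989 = 1698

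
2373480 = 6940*342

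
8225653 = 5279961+2945692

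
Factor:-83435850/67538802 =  -13905975/11256467  =  - 3^1*5^2*79^1*2347^1*11256467^( - 1 ) 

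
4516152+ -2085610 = 2430542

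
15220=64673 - 49453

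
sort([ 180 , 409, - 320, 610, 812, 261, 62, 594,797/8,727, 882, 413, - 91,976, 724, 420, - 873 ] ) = [ - 873, - 320, - 91, 62,797/8, 180,261  ,  409, 413,420,594, 610, 724, 727, 812, 882, 976] 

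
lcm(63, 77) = 693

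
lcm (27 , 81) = 81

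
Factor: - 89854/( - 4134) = 3^( - 1) * 13^(  -  1 )*53^(-1 )*44927^1 = 44927/2067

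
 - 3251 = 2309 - 5560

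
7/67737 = 7/67737 = 0.00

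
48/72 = 2/3  =  0.67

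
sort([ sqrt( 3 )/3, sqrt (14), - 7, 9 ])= [ - 7, sqrt( 3)/3, sqrt( 14 ),  9] 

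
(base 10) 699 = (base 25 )12O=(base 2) 1010111011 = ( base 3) 221220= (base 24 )153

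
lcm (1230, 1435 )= 8610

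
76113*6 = 456678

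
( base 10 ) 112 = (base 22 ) 52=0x70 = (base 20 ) 5C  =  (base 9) 134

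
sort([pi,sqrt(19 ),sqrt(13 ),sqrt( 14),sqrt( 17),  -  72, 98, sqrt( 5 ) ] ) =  [ - 72, sqrt(5),pi, sqrt(13),sqrt( 14 ) , sqrt(17),sqrt ( 19),98]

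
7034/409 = 7034/409 = 17.20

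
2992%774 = 670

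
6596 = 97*68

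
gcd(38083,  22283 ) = 1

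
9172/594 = 15 + 131/297 = 15.44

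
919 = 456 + 463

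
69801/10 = 6980+ 1/10 = 6980.10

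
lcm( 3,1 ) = 3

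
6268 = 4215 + 2053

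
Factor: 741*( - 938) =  - 2^1*3^1*7^1*13^1*19^1*67^1 = - 695058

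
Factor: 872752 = 2^4*54547^1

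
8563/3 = 8563/3 = 2854.33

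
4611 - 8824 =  - 4213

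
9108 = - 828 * ( - 11 ) 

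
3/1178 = 3/1178 = 0.00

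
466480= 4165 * 112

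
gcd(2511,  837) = 837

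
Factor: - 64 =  - 2^6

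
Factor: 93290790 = 2^1*3^1*5^1*3109693^1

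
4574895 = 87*52585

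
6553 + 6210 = 12763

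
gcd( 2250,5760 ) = 90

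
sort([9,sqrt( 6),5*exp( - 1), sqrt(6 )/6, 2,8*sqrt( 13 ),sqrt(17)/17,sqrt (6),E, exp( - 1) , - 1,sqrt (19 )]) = [-1,sqrt(17) /17,exp( - 1),sqrt(6)/6, 5*exp ( - 1), 2,sqrt( 6),sqrt (6), E,sqrt(19),9,8*sqrt(13 ) ] 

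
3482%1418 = 646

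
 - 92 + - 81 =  - 173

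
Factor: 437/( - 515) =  - 5^( - 1) * 19^1 * 23^1*  103^( - 1)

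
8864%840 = 464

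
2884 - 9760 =-6876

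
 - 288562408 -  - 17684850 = -270877558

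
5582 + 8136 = 13718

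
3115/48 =64  +  43/48 = 64.90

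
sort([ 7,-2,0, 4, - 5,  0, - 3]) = [ - 5, - 3, - 2, 0,0,  4,7] 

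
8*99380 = 795040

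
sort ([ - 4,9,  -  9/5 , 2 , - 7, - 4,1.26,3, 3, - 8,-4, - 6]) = [-8 , - 7,  -  6 , - 4, - 4, - 4, - 9/5, 1.26, 2, 3, 3, 9 ] 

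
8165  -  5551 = 2614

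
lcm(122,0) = 0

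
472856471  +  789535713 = 1262392184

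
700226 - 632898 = 67328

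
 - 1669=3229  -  4898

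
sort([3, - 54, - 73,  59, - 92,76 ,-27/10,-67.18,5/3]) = [ - 92 , - 73, - 67.18, - 54,  -  27/10, 5/3,  3,59, 76] 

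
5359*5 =26795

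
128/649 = 128/649 = 0.20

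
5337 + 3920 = 9257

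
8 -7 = 1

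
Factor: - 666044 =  -2^2*269^1 * 619^1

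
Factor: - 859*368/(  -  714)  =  158056/357 = 2^3*3^(  -  1 )*7^(  -  1)*17^( - 1 )*23^1*859^1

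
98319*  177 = 17402463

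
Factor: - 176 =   -  2^4 * 11^1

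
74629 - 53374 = 21255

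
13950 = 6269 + 7681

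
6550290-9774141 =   -  3223851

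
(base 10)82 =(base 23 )3d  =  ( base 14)5c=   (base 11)75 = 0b1010010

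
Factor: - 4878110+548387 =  - 3^1*41^1*35201^1 = - 4329723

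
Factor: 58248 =2^3 * 3^2*809^1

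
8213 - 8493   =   - 280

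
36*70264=2529504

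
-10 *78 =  - 780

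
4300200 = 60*71670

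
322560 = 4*80640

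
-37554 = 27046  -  64600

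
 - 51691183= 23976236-75667419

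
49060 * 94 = 4611640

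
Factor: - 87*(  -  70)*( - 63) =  - 383670 = - 2^1*3^3*5^1*7^2*29^1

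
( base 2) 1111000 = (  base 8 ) 170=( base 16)78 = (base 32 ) 3o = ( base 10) 120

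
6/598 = 3/299 = 0.01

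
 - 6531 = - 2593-3938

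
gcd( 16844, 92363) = 1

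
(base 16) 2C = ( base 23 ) 1l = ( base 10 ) 44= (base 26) 1I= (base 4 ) 230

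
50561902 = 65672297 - 15110395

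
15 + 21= 36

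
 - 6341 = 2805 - 9146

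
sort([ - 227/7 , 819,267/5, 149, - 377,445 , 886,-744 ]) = [ - 744,-377,-227/7, 267/5, 149 , 445, 819, 886 ]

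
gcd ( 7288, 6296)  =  8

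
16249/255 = 63 + 184/255 = 63.72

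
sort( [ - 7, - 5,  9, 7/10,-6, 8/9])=[ - 7, - 6, - 5,7/10,8/9,9] 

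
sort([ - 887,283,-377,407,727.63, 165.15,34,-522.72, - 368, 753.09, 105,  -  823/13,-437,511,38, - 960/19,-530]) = [-887, - 530,-522.72, - 437, - 377,-368,-823/13 ,  -  960/19,  34,38,105,165.15, 283, 407,511, 727.63,753.09]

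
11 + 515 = 526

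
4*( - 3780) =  - 15120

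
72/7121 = 72/7121 = 0.01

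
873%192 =105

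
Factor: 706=2^1*353^1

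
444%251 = 193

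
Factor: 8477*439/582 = 3721403/582 = 2^( - 1 )* 3^( - 1)*7^2* 97^( - 1) * 173^1*439^1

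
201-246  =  -45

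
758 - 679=79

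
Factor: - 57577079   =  - 7^1*17^1*41^1*11801^1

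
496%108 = 64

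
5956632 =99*60168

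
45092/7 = 45092/7 = 6441.71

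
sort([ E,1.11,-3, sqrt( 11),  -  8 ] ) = [ - 8, - 3,1.11 , E,sqrt(11 ) ]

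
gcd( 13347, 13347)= 13347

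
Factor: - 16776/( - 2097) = 2^3 = 8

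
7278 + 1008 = 8286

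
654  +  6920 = 7574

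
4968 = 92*54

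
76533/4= 76533/4 = 19133.25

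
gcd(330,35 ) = 5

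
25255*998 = 25204490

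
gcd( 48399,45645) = 51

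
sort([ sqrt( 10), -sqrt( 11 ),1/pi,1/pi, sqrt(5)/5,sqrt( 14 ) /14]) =[ - sqrt( 11), sqrt(14 ) /14,1/pi, 1/pi,  sqrt(5 )/5,sqrt (10 )]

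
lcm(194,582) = 582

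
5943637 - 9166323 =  - 3222686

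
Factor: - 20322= -2^1*3^2*1129^1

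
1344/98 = 13 + 5/7 = 13.71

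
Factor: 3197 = 23^1* 139^1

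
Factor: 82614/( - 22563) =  - 2^1*3^( - 1)*7^2*23^ (- 1 )*109^ ( - 1 )*281^1= - 27538/7521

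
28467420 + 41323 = 28508743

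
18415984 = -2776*( - 6634)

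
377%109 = 50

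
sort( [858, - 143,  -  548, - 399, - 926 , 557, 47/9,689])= [ - 926, - 548, - 399,-143, 47/9, 557, 689,858 ]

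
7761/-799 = -7761/799 = - 9.71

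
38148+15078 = 53226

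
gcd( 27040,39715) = 845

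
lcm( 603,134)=1206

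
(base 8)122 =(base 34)2e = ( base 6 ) 214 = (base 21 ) 3J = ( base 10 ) 82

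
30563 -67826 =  - 37263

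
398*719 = 286162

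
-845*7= - 5915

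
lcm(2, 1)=2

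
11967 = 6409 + 5558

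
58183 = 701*83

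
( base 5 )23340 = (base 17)5g3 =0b11010111000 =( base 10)1720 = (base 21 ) 3IJ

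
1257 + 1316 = 2573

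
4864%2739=2125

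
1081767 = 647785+433982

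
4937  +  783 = 5720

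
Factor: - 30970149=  - 3^1 * 7^1*1474769^1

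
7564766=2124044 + 5440722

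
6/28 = 3/14=0.21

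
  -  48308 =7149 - 55457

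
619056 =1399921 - 780865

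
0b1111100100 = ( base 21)259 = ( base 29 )15A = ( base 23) 1k7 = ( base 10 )996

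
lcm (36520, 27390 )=109560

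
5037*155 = 780735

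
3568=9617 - 6049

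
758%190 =188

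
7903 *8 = 63224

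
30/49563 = 10/16521  =  0.00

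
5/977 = 5/977 = 0.01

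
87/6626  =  87/6626 = 0.01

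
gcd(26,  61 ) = 1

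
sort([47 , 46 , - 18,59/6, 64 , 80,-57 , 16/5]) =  [ - 57,-18,  16/5  ,  59/6,46, 47, 64, 80]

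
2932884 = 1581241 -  - 1351643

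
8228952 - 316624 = 7912328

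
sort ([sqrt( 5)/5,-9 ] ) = [ - 9, sqrt ( 5 )/5 ] 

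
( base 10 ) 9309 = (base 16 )245D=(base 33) 8I3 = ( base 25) em9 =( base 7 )36066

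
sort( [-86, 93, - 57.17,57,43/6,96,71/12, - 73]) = [  -  86,- 73,-57.17,71/12,43/6,57,93,96] 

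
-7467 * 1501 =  - 11207967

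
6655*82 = 545710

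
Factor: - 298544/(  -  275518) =2^3*47^1 * 347^( - 1) = 376/347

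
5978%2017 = 1944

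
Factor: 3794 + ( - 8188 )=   -  4394 = - 2^1*13^3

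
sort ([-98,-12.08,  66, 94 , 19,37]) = [  -  98,-12.08,19, 37, 66, 94]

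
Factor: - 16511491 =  - 107^1*154313^1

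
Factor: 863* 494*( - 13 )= - 2^1*13^2*19^1*863^1 = -5542186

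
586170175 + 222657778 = 808827953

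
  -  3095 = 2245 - 5340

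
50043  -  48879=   1164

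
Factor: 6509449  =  6509449^1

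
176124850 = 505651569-329526719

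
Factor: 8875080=2^3 *3^2*5^1*89^1*277^1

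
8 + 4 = 12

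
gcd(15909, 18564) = 3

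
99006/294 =336 + 37/49 = 336.76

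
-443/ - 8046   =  443/8046= 0.06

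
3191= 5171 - 1980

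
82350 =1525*54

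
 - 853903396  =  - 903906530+50003134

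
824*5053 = 4163672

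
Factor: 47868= 2^2*3^1*3989^1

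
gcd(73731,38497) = 1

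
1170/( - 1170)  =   - 1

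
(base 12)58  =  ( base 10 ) 68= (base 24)2k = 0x44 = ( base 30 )28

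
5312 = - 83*( -64)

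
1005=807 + 198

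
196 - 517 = -321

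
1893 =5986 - 4093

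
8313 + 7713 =16026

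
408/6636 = 34/553=   0.06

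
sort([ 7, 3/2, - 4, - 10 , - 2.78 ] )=[ - 10, - 4, - 2.78, 3/2, 7 ]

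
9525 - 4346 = 5179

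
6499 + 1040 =7539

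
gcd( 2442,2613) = 3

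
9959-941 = 9018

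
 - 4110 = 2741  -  6851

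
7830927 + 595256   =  8426183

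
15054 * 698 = 10507692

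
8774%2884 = 122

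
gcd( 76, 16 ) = 4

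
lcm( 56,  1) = 56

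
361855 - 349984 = 11871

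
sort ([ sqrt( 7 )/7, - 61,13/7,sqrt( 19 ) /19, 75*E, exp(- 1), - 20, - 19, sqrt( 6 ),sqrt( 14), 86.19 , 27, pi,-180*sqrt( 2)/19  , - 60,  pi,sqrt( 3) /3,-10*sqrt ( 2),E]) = [ - 61,- 60, - 20,-19,-10*sqrt(2),- 180*sqrt( 2 )/19,  sqrt(19) /19,exp( - 1),sqrt( 7)/7,  sqrt( 3)/3, 13/7,sqrt( 6), E,  pi, pi , sqrt (14),27, 86.19, 75*E] 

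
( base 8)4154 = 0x86C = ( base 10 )2156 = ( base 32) 23C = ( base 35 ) 1QL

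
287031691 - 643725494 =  - 356693803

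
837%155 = 62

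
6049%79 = 45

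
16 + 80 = 96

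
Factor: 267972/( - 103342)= -2^1*3^1*137^1 * 317^( - 1 ) = - 822/317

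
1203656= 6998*172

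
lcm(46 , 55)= 2530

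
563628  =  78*7226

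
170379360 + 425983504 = 596362864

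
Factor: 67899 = 3^1*13^1*1741^1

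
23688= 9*2632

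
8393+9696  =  18089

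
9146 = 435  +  8711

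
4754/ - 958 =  - 5 + 18/479=- 4.96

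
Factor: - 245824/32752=  -  2^2*89^( - 1)*167^1 = - 668/89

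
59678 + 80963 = 140641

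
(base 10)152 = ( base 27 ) 5h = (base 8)230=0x98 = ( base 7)305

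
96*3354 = 321984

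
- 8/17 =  - 8/17=- 0.47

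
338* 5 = 1690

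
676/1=676 = 676.00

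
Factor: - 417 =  - 3^1*139^1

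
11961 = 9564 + 2397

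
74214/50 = 37107/25 = 1484.28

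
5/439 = 5/439 = 0.01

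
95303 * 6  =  571818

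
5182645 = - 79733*( - 65 )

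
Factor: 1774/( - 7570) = - 5^ (  -  1 )*757^(-1)*887^1 = - 887/3785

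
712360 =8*89045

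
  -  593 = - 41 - 552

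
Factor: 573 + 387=2^6*3^1*5^1 = 960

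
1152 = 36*32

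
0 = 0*49997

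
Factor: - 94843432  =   - 2^3*37^1*320417^1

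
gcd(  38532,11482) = 2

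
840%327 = 186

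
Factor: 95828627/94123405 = 5^(-1) * 4201^(-1)* 4481^( - 1)*95828627^1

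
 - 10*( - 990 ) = 9900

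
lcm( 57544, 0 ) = 0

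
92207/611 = 92207/611 = 150.91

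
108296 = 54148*2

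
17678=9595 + 8083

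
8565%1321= 639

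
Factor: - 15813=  - 3^2*7^1*251^1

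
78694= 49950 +28744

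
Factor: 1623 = 3^1 * 541^1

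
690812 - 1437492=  - 746680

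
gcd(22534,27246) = 38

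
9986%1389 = 263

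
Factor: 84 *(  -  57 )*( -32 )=153216 = 2^7*3^2 *7^1*19^1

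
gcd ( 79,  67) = 1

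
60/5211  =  20/1737 =0.01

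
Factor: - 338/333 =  - 2^1*3^(  -  2 ) * 13^2*37^( - 1) 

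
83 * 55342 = 4593386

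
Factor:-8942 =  - 2^1*17^1*263^1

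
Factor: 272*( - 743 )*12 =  - 2^6*3^1*17^1*743^1 = - 2425152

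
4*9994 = 39976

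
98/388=49/194=0.25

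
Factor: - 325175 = -5^2*13007^1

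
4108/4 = 1027= 1027.00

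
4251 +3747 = 7998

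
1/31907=1/31907 = 0.00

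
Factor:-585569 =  - 585569^1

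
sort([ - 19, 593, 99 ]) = [- 19, 99,593]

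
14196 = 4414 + 9782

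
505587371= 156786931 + 348800440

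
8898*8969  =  79806162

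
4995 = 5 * 999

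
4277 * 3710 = 15867670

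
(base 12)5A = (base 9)77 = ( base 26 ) 2I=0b1000110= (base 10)70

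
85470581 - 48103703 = 37366878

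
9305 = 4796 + 4509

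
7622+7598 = 15220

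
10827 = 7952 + 2875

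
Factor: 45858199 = 45858199^1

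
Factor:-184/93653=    - 2^3*7^( - 1 )*17^( - 1 )*23^1*787^(-1)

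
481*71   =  34151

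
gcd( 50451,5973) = 3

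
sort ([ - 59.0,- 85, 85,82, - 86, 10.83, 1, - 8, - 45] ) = [ - 86,-85,- 59.0, - 45,- 8, 1,10.83,82,85]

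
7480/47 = 7480/47 = 159.15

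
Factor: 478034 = 2^1*239017^1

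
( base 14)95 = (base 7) 245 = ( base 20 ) 6B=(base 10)131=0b10000011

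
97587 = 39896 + 57691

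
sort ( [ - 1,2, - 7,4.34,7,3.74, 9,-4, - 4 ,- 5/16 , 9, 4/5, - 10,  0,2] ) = [-10,-7, - 4 , -4 ,- 1, - 5/16, 0,4/5, 2,2, 3.74,4.34, 7 , 9, 9 ]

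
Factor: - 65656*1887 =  - 123892872 = - 2^3 * 3^1 * 17^1*29^1*37^1*283^1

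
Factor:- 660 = -2^2*3^1*5^1*11^1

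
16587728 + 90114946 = 106702674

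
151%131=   20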